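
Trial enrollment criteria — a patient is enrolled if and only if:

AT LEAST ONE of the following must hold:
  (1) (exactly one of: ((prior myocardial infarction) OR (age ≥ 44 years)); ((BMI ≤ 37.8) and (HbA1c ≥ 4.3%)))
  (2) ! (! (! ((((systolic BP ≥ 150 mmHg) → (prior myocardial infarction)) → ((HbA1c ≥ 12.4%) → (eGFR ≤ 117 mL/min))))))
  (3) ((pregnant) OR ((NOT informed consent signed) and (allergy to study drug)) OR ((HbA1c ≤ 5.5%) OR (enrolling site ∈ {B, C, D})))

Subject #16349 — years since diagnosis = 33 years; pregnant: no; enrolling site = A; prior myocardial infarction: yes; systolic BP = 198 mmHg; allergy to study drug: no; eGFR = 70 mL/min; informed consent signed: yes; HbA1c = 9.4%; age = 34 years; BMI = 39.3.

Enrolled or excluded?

Atomic conditions:
  prior myocardial infarction: yes → true
  age ≥ 44 years: 34 ≥ 44 is false
  BMI ≤ 37.8: 39.3 ≤ 37.8 is false
  HbA1c ≥ 4.3%: 9.4 ≥ 4.3 is true
  systolic BP ≥ 150 mmHg: 198 ≥ 150 is true
  HbA1c ≥ 12.4%: 9.4 ≥ 12.4 is false
  eGFR ≤ 117 mL/min: 70 ≤ 117 is true
  pregnant: no → false
  NOT informed consent signed: yes → false
  allergy to study drug: no → false
  HbA1c ≤ 5.5%: 9.4 ≤ 5.5 is false
  enrolling site ∈ {B, C, D}: A is not in the set → false
Combine:
[1.1] true OR false = true
[1.2] false AND true = false
[1] exactly-one(true, false) = true
[2.1.1.1.1] true → true = true
[2.1.1.1.2] false → true (antecedent false ⇒ implication holds) = true
[2.1.1.1] true → true = true
[2.1.1] NOT true = false
[2.1] NOT false = true
[2] NOT true = false
[3.2] false AND false = false
[3.3] false OR false = false
[3] false OR false OR false = false
[root] true OR false OR false = true
Overall: true → enrolled

Enrolled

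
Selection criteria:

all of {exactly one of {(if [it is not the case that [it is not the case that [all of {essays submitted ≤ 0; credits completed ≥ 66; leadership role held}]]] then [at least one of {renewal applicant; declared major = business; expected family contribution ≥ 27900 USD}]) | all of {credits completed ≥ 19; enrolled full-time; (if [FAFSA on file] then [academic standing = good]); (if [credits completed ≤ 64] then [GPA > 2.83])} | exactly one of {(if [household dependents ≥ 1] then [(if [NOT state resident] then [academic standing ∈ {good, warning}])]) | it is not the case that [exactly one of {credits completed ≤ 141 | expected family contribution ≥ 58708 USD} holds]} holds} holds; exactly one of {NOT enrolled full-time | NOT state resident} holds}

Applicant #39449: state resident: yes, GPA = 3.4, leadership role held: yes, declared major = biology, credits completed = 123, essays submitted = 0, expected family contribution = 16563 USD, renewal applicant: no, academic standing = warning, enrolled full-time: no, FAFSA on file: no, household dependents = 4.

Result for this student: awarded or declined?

Awarded

Atomic conditions:
  essays submitted ≤ 0: 0 ≤ 0 is true
  credits completed ≥ 66: 123 ≥ 66 is true
  leadership role held: yes → true
  renewal applicant: no → false
  declared major = business: biology == business is false
  expected family contribution ≥ 27900 USD: 16563 ≥ 27900 is false
  credits completed ≥ 19: 123 ≥ 19 is true
  enrolled full-time: no → false
  FAFSA on file: no → false
  academic standing = good: warning == good is false
  credits completed ≤ 64: 123 ≤ 64 is false
  GPA > 2.83: 3.4 > 2.83 is true
  household dependents ≥ 1: 4 ≥ 1 is true
  NOT state resident: yes → false
  academic standing ∈ {good, warning}: warning is in the set → true
  credits completed ≤ 141: 123 ≤ 141 is true
  expected family contribution ≥ 58708 USD: 16563 ≥ 58708 is false
  NOT enrolled full-time: no → true
Combine:
[1.1.1.1.1] true AND true AND true = true
[1.1.1.1] NOT true = false
[1.1.1] NOT false = true
[1.1.2] false OR false OR false = false
[1.1] true → false = false
[1.2.3] false → false (antecedent false ⇒ implication holds) = true
[1.2.4] false → true (antecedent false ⇒ implication holds) = true
[1.2] true AND false AND true AND true = false
[1.3.1.2] false → true (antecedent false ⇒ implication holds) = true
[1.3.1] true → true = true
[1.3.2.1] exactly-one(true, false) = true
[1.3.2] NOT true = false
[1.3] exactly-one(true, false) = true
[1] exactly-one(false, false, true) = true
[2] exactly-one(true, false) = true
[root] true AND true = true
Overall: true → awarded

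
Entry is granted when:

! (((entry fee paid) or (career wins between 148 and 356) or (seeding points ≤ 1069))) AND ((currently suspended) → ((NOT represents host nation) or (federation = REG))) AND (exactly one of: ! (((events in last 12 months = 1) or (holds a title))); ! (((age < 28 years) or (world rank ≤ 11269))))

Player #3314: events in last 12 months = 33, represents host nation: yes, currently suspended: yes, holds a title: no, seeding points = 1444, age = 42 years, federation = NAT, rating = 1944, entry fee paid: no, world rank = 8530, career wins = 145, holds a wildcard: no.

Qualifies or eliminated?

Atomic conditions:
  entry fee paid: no → false
  career wins between 148 and 356: 145 in [148, 356] is false
  seeding points ≤ 1069: 1444 ≤ 1069 is false
  currently suspended: yes → true
  NOT represents host nation: yes → false
  federation = REG: NAT == REG is false
  events in last 12 months = 1: 33 == 1 is false
  holds a title: no → false
  age < 28 years: 42 < 28 is false
  world rank ≤ 11269: 8530 ≤ 11269 is true
Combine:
[1.1] false OR false OR false = false
[1] NOT false = true
[2.2] false OR false = false
[2] true → false = false
[3.1.1] false OR false = false
[3.1] NOT false = true
[3.2.1] false OR true = true
[3.2] NOT true = false
[3] exactly-one(true, false) = true
[root] true AND false AND true = false
Overall: false → eliminated

Eliminated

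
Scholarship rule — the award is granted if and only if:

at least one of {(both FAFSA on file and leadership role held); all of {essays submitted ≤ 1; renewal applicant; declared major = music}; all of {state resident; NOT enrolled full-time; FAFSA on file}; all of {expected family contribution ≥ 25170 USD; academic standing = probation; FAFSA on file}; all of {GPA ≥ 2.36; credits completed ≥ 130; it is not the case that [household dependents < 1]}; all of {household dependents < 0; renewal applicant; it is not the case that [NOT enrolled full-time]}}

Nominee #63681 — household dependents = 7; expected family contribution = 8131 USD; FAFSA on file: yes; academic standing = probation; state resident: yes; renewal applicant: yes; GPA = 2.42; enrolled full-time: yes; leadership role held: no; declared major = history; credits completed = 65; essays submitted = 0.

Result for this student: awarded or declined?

Declined

Atomic conditions:
  FAFSA on file: yes → true
  leadership role held: no → false
  essays submitted ≤ 1: 0 ≤ 1 is true
  renewal applicant: yes → true
  declared major = music: history == music is false
  state resident: yes → true
  NOT enrolled full-time: yes → false
  expected family contribution ≥ 25170 USD: 8131 ≥ 25170 is false
  academic standing = probation: probation == probation is true
  GPA ≥ 2.36: 2.42 ≥ 2.36 is true
  credits completed ≥ 130: 65 ≥ 130 is false
  household dependents < 1: 7 < 1 is false
  household dependents < 0: 7 < 0 is false
Combine:
[1] true AND false = false
[2] true AND true AND false = false
[3] true AND false AND true = false
[4] false AND true AND true = false
[5.3] NOT false = true
[5] true AND false AND true = false
[6.3] NOT false = true
[6] false AND true AND true = false
[root] false OR false OR false OR false OR false OR false = false
Overall: false → declined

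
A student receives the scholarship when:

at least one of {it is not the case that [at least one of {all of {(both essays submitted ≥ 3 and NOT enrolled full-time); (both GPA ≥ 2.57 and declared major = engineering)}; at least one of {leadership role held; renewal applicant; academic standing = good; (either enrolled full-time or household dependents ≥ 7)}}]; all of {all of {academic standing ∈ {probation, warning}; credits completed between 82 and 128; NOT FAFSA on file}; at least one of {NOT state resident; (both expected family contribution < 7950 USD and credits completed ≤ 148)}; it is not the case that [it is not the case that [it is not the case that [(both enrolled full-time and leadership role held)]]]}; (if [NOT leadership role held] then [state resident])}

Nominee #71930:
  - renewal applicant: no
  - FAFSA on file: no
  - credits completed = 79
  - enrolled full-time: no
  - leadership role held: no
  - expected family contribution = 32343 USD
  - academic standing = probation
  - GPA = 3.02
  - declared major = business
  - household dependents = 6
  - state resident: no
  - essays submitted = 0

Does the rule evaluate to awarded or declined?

Atomic conditions:
  essays submitted ≥ 3: 0 ≥ 3 is false
  NOT enrolled full-time: no → true
  GPA ≥ 2.57: 3.02 ≥ 2.57 is true
  declared major = engineering: business == engineering is false
  leadership role held: no → false
  renewal applicant: no → false
  academic standing = good: probation == good is false
  enrolled full-time: no → false
  household dependents ≥ 7: 6 ≥ 7 is false
  academic standing ∈ {probation, warning}: probation is in the set → true
  credits completed between 82 and 128: 79 in [82, 128] is false
  NOT FAFSA on file: no → true
  NOT state resident: no → true
  expected family contribution < 7950 USD: 32343 < 7950 is false
  credits completed ≤ 148: 79 ≤ 148 is true
  NOT leadership role held: no → true
  state resident: no → false
Combine:
[1.1.1.1] false AND true = false
[1.1.1.2] true AND false = false
[1.1.1] false AND false = false
[1.1.2.4] false OR false = false
[1.1.2] false OR false OR false OR false = false
[1.1] false OR false = false
[1] NOT false = true
[2.1] true AND false AND true = false
[2.2.2] false AND true = false
[2.2] true OR false = true
[2.3.1.1.1] false AND false = false
[2.3.1.1] NOT false = true
[2.3.1] NOT true = false
[2.3] NOT false = true
[2] false AND true AND true = false
[3] true → false = false
[root] true OR false OR false = true
Overall: true → awarded

Awarded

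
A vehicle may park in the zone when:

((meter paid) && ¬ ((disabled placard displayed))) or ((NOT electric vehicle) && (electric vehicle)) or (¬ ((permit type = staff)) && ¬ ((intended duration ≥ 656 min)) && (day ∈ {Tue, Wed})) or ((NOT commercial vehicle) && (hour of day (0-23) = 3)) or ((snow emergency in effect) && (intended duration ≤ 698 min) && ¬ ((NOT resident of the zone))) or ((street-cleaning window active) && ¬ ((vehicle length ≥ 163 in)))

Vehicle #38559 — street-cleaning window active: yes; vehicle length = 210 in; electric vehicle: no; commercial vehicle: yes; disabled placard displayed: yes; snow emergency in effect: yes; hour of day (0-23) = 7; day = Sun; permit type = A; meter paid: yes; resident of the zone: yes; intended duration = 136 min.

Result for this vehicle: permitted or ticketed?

Permitted

Atomic conditions:
  meter paid: yes → true
  disabled placard displayed: yes → true
  NOT electric vehicle: no → true
  electric vehicle: no → false
  permit type = staff: A == staff is false
  intended duration ≥ 656 min: 136 ≥ 656 is false
  day ∈ {Tue, Wed}: Sun is not in the set → false
  NOT commercial vehicle: yes → false
  hour of day (0-23) = 3: 7 == 3 is false
  snow emergency in effect: yes → true
  intended duration ≤ 698 min: 136 ≤ 698 is true
  NOT resident of the zone: yes → false
  street-cleaning window active: yes → true
  vehicle length ≥ 163 in: 210 ≥ 163 is true
Combine:
[1.2] NOT true = false
[1] true AND false = false
[2] true AND false = false
[3.1] NOT false = true
[3.2] NOT false = true
[3] true AND true AND false = false
[4] false AND false = false
[5.3] NOT false = true
[5] true AND true AND true = true
[6.2] NOT true = false
[6] true AND false = false
[root] false OR false OR false OR false OR true OR false = true
Overall: true → permitted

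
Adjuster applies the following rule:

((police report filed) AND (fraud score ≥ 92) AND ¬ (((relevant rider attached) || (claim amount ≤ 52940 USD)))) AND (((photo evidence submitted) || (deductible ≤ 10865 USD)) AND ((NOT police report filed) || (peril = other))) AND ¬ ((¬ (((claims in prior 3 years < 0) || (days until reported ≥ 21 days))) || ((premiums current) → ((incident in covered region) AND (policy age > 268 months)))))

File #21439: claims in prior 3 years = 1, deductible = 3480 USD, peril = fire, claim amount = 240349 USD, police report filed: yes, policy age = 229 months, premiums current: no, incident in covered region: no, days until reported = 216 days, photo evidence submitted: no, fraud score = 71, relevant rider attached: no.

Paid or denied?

Atomic conditions:
  police report filed: yes → true
  fraud score ≥ 92: 71 ≥ 92 is false
  relevant rider attached: no → false
  claim amount ≤ 52940 USD: 240349 ≤ 52940 is false
  photo evidence submitted: no → false
  deductible ≤ 10865 USD: 3480 ≤ 10865 is true
  NOT police report filed: yes → false
  peril = other: fire == other is false
  claims in prior 3 years < 0: 1 < 0 is false
  days until reported ≥ 21 days: 216 ≥ 21 is true
  premiums current: no → false
  incident in covered region: no → false
  policy age > 268 months: 229 > 268 is false
Combine:
[1.3.1] false OR false = false
[1.3] NOT false = true
[1] true AND false AND true = false
[2.1] false OR true = true
[2.2] false OR false = false
[2] true AND false = false
[3.1.1.1] false OR true = true
[3.1.1] NOT true = false
[3.1.2.2] false AND false = false
[3.1.2] false → false (antecedent false ⇒ implication holds) = true
[3.1] false OR true = true
[3] NOT true = false
[root] false AND false AND false = false
Overall: false → denied

Denied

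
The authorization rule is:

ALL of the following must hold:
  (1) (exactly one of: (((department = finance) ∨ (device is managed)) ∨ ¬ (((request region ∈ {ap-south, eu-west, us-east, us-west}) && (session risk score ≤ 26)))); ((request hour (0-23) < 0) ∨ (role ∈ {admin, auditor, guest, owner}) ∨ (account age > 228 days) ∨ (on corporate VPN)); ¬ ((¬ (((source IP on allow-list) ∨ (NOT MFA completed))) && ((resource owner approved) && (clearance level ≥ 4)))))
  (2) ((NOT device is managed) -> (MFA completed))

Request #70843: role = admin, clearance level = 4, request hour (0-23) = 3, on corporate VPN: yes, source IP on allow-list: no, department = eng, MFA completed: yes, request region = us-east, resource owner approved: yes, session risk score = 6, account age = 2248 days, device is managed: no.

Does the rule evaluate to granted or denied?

Granted

Atomic conditions:
  department = finance: eng == finance is false
  device is managed: no → false
  request region ∈ {ap-south, eu-west, us-east, us-west}: us-east is in the set → true
  session risk score ≤ 26: 6 ≤ 26 is true
  request hour (0-23) < 0: 3 < 0 is false
  role ∈ {admin, auditor, guest, owner}: admin is in the set → true
  account age > 228 days: 2248 > 228 is true
  on corporate VPN: yes → true
  source IP on allow-list: no → false
  NOT MFA completed: yes → false
  resource owner approved: yes → true
  clearance level ≥ 4: 4 ≥ 4 is true
  NOT device is managed: no → true
  MFA completed: yes → true
Combine:
[1.1.1] false OR false = false
[1.1.2.1] true AND true = true
[1.1.2] NOT true = false
[1.1] false OR false = false
[1.2] false OR true OR true OR true = true
[1.3.1.1.1] false OR false = false
[1.3.1.1] NOT false = true
[1.3.1.2] true AND true = true
[1.3.1] true AND true = true
[1.3] NOT true = false
[1] exactly-one(false, true, false) = true
[2] true → true = true
[root] true AND true = true
Overall: true → granted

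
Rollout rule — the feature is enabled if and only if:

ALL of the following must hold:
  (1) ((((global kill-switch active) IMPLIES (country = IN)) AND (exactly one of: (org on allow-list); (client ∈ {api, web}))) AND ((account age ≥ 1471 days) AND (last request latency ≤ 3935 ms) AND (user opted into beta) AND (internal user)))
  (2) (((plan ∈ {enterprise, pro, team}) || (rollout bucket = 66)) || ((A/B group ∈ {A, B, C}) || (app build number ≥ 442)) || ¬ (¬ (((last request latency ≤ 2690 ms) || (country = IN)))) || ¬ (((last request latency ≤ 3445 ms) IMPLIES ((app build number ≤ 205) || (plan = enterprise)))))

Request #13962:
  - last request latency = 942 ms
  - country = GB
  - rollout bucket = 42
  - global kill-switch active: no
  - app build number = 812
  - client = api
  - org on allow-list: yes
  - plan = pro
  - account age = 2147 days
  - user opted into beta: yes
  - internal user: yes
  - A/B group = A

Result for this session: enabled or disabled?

Atomic conditions:
  global kill-switch active: no → false
  country = IN: GB == IN is false
  org on allow-list: yes → true
  client ∈ {api, web}: api is in the set → true
  account age ≥ 1471 days: 2147 ≥ 1471 is true
  last request latency ≤ 3935 ms: 942 ≤ 3935 is true
  user opted into beta: yes → true
  internal user: yes → true
  plan ∈ {enterprise, pro, team}: pro is in the set → true
  rollout bucket = 66: 42 == 66 is false
  A/B group ∈ {A, B, C}: A is in the set → true
  app build number ≥ 442: 812 ≥ 442 is true
  last request latency ≤ 2690 ms: 942 ≤ 2690 is true
  last request latency ≤ 3445 ms: 942 ≤ 3445 is true
  app build number ≤ 205: 812 ≤ 205 is false
  plan = enterprise: pro == enterprise is false
Combine:
[1.1.1] false → false (antecedent false ⇒ implication holds) = true
[1.1.2] exactly-one(true, true) = false
[1.1] true AND false = false
[1.2] true AND true AND true AND true = true
[1] false AND true = false
[2.1] true OR false = true
[2.2] true OR true = true
[2.3.1.1] true OR false = true
[2.3.1] NOT true = false
[2.3] NOT false = true
[2.4.1.2] false OR false = false
[2.4.1] true → false = false
[2.4] NOT false = true
[2] true OR true OR true OR true = true
[root] false AND true = false
Overall: false → disabled

Disabled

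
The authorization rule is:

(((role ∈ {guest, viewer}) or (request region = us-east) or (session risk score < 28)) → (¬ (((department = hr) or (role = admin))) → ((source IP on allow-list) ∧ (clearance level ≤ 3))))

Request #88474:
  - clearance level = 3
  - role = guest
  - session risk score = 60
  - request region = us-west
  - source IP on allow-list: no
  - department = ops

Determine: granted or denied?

Atomic conditions:
  role ∈ {guest, viewer}: guest is in the set → true
  request region = us-east: us-west == us-east is false
  session risk score < 28: 60 < 28 is false
  department = hr: ops == hr is false
  role = admin: guest == admin is false
  source IP on allow-list: no → false
  clearance level ≤ 3: 3 ≤ 3 is true
Combine:
[1] true OR false OR false = true
[2.1.1] false OR false = false
[2.1] NOT false = true
[2.2] false AND true = false
[2] true → false = false
[root] true → false = false
Overall: false → denied

Denied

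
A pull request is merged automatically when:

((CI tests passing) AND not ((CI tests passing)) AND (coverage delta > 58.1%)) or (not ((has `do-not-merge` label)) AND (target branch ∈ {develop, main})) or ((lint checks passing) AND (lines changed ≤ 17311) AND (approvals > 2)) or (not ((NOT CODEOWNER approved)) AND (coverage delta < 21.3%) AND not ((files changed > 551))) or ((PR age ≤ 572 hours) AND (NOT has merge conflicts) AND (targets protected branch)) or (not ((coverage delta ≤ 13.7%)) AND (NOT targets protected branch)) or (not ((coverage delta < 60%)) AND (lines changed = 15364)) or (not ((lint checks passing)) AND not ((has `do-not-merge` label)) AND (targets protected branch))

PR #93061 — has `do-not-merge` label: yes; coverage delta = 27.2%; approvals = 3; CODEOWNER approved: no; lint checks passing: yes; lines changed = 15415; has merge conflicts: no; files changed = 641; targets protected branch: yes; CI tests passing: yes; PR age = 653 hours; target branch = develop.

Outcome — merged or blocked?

Merged

Atomic conditions:
  CI tests passing: yes → true
  coverage delta > 58.1%: 27.2 > 58.1 is false
  has `do-not-merge` label: yes → true
  target branch ∈ {develop, main}: develop is in the set → true
  lint checks passing: yes → true
  lines changed ≤ 17311: 15415 ≤ 17311 is true
  approvals > 2: 3 > 2 is true
  NOT CODEOWNER approved: no → true
  coverage delta < 21.3%: 27.2 < 21.3 is false
  files changed > 551: 641 > 551 is true
  PR age ≤ 572 hours: 653 ≤ 572 is false
  NOT has merge conflicts: no → true
  targets protected branch: yes → true
  coverage delta ≤ 13.7%: 27.2 ≤ 13.7 is false
  NOT targets protected branch: yes → false
  coverage delta < 60%: 27.2 < 60 is true
  lines changed = 15364: 15415 == 15364 is false
Combine:
[1.2] NOT true = false
[1] true AND false AND false = false
[2.1] NOT true = false
[2] false AND true = false
[3] true AND true AND true = true
[4.1] NOT true = false
[4.3] NOT true = false
[4] false AND false AND false = false
[5] false AND true AND true = false
[6.1] NOT false = true
[6] true AND false = false
[7.1] NOT true = false
[7] false AND false = false
[8.1] NOT true = false
[8.2] NOT true = false
[8] false AND false AND true = false
[root] false OR false OR true OR false OR false OR false OR false OR false = true
Overall: true → merged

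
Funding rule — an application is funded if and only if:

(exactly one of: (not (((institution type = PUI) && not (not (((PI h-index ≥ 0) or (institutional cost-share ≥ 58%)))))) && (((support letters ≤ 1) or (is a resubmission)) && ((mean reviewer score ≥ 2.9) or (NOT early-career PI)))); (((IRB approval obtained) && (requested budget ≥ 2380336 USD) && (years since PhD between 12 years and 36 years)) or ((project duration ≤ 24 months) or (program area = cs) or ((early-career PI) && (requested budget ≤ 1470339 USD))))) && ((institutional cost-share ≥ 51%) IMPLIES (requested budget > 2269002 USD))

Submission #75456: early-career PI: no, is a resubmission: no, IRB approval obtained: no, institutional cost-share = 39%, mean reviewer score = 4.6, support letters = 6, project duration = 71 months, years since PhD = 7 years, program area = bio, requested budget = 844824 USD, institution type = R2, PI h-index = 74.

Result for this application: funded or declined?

Atomic conditions:
  institution type = PUI: R2 == PUI is false
  PI h-index ≥ 0: 74 ≥ 0 is true
  institutional cost-share ≥ 58%: 39 ≥ 58 is false
  support letters ≤ 1: 6 ≤ 1 is false
  is a resubmission: no → false
  mean reviewer score ≥ 2.9: 4.6 ≥ 2.9 is true
  NOT early-career PI: no → true
  IRB approval obtained: no → false
  requested budget ≥ 2380336 USD: 844824 ≥ 2380336 is false
  years since PhD between 12 years and 36 years: 7 in [12, 36] is false
  project duration ≤ 24 months: 71 ≤ 24 is false
  program area = cs: bio == cs is false
  early-career PI: no → false
  requested budget ≤ 1470339 USD: 844824 ≤ 1470339 is true
  institutional cost-share ≥ 51%: 39 ≥ 51 is false
  requested budget > 2269002 USD: 844824 > 2269002 is false
Combine:
[1.1.1.1.2.1.1] true OR false = true
[1.1.1.1.2.1] NOT true = false
[1.1.1.1.2] NOT false = true
[1.1.1.1] false AND true = false
[1.1.1] NOT false = true
[1.1.2.1] false OR false = false
[1.1.2.2] true OR true = true
[1.1.2] false AND true = false
[1.1] true AND false = false
[1.2.1] false AND false AND false = false
[1.2.2.3] false AND true = false
[1.2.2] false OR false OR false = false
[1.2] false OR false = false
[1] exactly-one(false, false) = false
[2] false → false (antecedent false ⇒ implication holds) = true
[root] false AND true = false
Overall: false → declined

Declined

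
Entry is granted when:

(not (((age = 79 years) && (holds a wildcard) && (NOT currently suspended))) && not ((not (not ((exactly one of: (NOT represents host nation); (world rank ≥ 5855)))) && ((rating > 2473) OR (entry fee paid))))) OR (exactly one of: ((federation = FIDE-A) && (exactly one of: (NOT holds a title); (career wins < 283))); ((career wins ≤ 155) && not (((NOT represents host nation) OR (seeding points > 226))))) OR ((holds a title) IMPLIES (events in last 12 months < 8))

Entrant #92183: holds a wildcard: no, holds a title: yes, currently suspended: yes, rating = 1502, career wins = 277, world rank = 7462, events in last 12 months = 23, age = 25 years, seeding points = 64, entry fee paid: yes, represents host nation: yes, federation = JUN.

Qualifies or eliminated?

Atomic conditions:
  age = 79 years: 25 == 79 is false
  holds a wildcard: no → false
  NOT currently suspended: yes → false
  NOT represents host nation: yes → false
  world rank ≥ 5855: 7462 ≥ 5855 is true
  rating > 2473: 1502 > 2473 is false
  entry fee paid: yes → true
  federation = FIDE-A: JUN == FIDE-A is false
  NOT holds a title: yes → false
  career wins < 283: 277 < 283 is true
  career wins ≤ 155: 277 ≤ 155 is false
  seeding points > 226: 64 > 226 is false
  holds a title: yes → true
  events in last 12 months < 8: 23 < 8 is false
Combine:
[1.1.1] false AND false AND false = false
[1.1] NOT false = true
[1.2.1.1.1.1] exactly-one(false, true) = true
[1.2.1.1.1] NOT true = false
[1.2.1.1] NOT false = true
[1.2.1.2] false OR true = true
[1.2.1] true AND true = true
[1.2] NOT true = false
[1] true AND false = false
[2.1.2] exactly-one(false, true) = true
[2.1] false AND true = false
[2.2.2.1] false OR false = false
[2.2.2] NOT false = true
[2.2] false AND true = false
[2] exactly-one(false, false) = false
[3] true → false = false
[root] false OR false OR false = false
Overall: false → eliminated

Eliminated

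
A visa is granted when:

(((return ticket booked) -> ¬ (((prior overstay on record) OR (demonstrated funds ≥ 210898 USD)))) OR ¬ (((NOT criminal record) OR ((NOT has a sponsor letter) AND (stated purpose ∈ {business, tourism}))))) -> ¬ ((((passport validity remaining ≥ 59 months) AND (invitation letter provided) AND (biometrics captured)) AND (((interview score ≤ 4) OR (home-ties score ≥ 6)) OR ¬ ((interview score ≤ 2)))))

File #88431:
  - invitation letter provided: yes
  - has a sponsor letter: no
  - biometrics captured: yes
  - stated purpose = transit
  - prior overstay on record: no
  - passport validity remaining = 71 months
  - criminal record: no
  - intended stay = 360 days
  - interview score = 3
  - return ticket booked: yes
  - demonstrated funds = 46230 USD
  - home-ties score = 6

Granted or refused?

Refused

Atomic conditions:
  return ticket booked: yes → true
  prior overstay on record: no → false
  demonstrated funds ≥ 210898 USD: 46230 ≥ 210898 is false
  NOT criminal record: no → true
  NOT has a sponsor letter: no → true
  stated purpose ∈ {business, tourism}: transit is not in the set → false
  passport validity remaining ≥ 59 months: 71 ≥ 59 is true
  invitation letter provided: yes → true
  biometrics captured: yes → true
  interview score ≤ 4: 3 ≤ 4 is true
  home-ties score ≥ 6: 6 ≥ 6 is true
  interview score ≤ 2: 3 ≤ 2 is false
Combine:
[1.1.2.1] false OR false = false
[1.1.2] NOT false = true
[1.1] true → true = true
[1.2.1.2] true AND false = false
[1.2.1] true OR false = true
[1.2] NOT true = false
[1] true OR false = true
[2.1.1] true AND true AND true = true
[2.1.2.1] true OR true = true
[2.1.2.2] NOT false = true
[2.1.2] true OR true = true
[2.1] true AND true = true
[2] NOT true = false
[root] true → false = false
Overall: false → refused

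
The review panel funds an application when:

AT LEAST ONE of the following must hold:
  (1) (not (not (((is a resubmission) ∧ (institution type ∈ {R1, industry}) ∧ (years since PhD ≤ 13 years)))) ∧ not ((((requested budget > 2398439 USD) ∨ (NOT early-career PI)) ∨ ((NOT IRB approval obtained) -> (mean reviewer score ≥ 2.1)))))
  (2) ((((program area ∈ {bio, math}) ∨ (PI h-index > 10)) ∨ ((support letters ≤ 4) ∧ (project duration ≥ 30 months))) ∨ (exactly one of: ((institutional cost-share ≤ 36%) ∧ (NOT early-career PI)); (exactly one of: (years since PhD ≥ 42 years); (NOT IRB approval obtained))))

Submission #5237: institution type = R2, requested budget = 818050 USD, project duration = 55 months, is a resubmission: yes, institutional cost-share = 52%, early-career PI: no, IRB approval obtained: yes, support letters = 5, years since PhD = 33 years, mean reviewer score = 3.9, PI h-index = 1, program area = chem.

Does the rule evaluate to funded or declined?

Declined

Atomic conditions:
  is a resubmission: yes → true
  institution type ∈ {R1, industry}: R2 is not in the set → false
  years since PhD ≤ 13 years: 33 ≤ 13 is false
  requested budget > 2398439 USD: 818050 > 2398439 is false
  NOT early-career PI: no → true
  NOT IRB approval obtained: yes → false
  mean reviewer score ≥ 2.1: 3.9 ≥ 2.1 is true
  program area ∈ {bio, math}: chem is not in the set → false
  PI h-index > 10: 1 > 10 is false
  support letters ≤ 4: 5 ≤ 4 is false
  project duration ≥ 30 months: 55 ≥ 30 is true
  institutional cost-share ≤ 36%: 52 ≤ 36 is false
  years since PhD ≥ 42 years: 33 ≥ 42 is false
Combine:
[1.1.1.1] true AND false AND false = false
[1.1.1] NOT false = true
[1.1] NOT true = false
[1.2.1.1] false OR true = true
[1.2.1.2] false → true (antecedent false ⇒ implication holds) = true
[1.2.1] true OR true = true
[1.2] NOT true = false
[1] false AND false = false
[2.1.1] false OR false = false
[2.1.2] false AND true = false
[2.1] false OR false = false
[2.2.1] false AND true = false
[2.2.2] exactly-one(false, false) = false
[2.2] exactly-one(false, false) = false
[2] false OR false = false
[root] false OR false = false
Overall: false → declined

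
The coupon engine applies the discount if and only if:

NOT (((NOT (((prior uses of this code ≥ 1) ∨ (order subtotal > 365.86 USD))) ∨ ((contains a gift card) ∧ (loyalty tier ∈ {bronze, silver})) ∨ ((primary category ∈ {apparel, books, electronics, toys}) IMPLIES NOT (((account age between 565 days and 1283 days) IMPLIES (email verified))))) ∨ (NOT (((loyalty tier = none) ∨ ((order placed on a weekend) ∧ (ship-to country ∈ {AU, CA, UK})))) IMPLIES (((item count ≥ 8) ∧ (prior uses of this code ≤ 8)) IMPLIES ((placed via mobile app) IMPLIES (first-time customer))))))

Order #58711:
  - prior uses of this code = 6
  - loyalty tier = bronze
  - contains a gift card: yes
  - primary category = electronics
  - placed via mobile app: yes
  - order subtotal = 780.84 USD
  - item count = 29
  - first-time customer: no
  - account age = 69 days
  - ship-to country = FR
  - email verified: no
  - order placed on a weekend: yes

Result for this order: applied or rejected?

Atomic conditions:
  prior uses of this code ≥ 1: 6 ≥ 1 is true
  order subtotal > 365.86 USD: 780.84 > 365.86 is true
  contains a gift card: yes → true
  loyalty tier ∈ {bronze, silver}: bronze is in the set → true
  primary category ∈ {apparel, books, electronics, toys}: electronics is in the set → true
  account age between 565 days and 1283 days: 69 in [565, 1283] is false
  email verified: no → false
  loyalty tier = none: bronze == none is false
  order placed on a weekend: yes → true
  ship-to country ∈ {AU, CA, UK}: FR is not in the set → false
  item count ≥ 8: 29 ≥ 8 is true
  prior uses of this code ≤ 8: 6 ≤ 8 is true
  placed via mobile app: yes → true
  first-time customer: no → false
Combine:
[1.1.1.1] true OR true = true
[1.1.1] NOT true = false
[1.1.2] true AND true = true
[1.1.3.2.1] false → false (antecedent false ⇒ implication holds) = true
[1.1.3.2] NOT true = false
[1.1.3] true → false = false
[1.1] false OR true OR false = true
[1.2.1.1.2] true AND false = false
[1.2.1.1] false OR false = false
[1.2.1] NOT false = true
[1.2.2.1] true AND true = true
[1.2.2.2] true → false = false
[1.2.2] true → false = false
[1.2] true → false = false
[1] true OR false = true
[root] NOT true = false
Overall: false → rejected

Rejected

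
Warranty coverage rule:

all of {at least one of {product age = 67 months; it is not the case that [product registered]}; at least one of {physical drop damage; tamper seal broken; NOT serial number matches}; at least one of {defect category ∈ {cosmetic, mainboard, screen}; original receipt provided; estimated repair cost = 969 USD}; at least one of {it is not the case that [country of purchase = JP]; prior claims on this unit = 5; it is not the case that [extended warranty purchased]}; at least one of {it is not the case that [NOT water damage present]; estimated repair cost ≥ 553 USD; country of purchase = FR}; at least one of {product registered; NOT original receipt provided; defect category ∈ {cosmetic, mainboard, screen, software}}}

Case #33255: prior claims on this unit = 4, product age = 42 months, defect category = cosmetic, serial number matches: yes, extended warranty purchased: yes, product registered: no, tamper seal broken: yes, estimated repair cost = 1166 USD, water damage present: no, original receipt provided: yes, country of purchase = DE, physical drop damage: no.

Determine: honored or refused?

Honored

Atomic conditions:
  product age = 67 months: 42 == 67 is false
  product registered: no → false
  physical drop damage: no → false
  tamper seal broken: yes → true
  NOT serial number matches: yes → false
  defect category ∈ {cosmetic, mainboard, screen}: cosmetic is in the set → true
  original receipt provided: yes → true
  estimated repair cost = 969 USD: 1166 == 969 is false
  country of purchase = JP: DE == JP is false
  prior claims on this unit = 5: 4 == 5 is false
  extended warranty purchased: yes → true
  NOT water damage present: no → true
  estimated repair cost ≥ 553 USD: 1166 ≥ 553 is true
  country of purchase = FR: DE == FR is false
  NOT original receipt provided: yes → false
  defect category ∈ {cosmetic, mainboard, screen, software}: cosmetic is in the set → true
Combine:
[1.2] NOT false = true
[1] false OR true = true
[2] false OR true OR false = true
[3] true OR true OR false = true
[4.1] NOT false = true
[4.3] NOT true = false
[4] true OR false OR false = true
[5.1] NOT true = false
[5] false OR true OR false = true
[6] false OR false OR true = true
[root] true AND true AND true AND true AND true AND true = true
Overall: true → honored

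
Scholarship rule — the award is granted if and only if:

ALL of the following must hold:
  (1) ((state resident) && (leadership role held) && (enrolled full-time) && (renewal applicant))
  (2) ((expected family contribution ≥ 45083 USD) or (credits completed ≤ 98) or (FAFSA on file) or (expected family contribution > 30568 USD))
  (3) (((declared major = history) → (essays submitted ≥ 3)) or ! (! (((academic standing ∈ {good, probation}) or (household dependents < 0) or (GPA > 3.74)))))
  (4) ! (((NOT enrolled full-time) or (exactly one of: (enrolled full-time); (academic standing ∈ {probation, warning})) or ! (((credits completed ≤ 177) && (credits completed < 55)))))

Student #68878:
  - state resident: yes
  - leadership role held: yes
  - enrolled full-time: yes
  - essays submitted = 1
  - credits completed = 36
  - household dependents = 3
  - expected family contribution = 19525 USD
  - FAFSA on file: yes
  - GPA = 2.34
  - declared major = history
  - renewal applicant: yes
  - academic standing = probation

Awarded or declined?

Awarded

Atomic conditions:
  state resident: yes → true
  leadership role held: yes → true
  enrolled full-time: yes → true
  renewal applicant: yes → true
  expected family contribution ≥ 45083 USD: 19525 ≥ 45083 is false
  credits completed ≤ 98: 36 ≤ 98 is true
  FAFSA on file: yes → true
  expected family contribution > 30568 USD: 19525 > 30568 is false
  declared major = history: history == history is true
  essays submitted ≥ 3: 1 ≥ 3 is false
  academic standing ∈ {good, probation}: probation is in the set → true
  household dependents < 0: 3 < 0 is false
  GPA > 3.74: 2.34 > 3.74 is false
  NOT enrolled full-time: yes → false
  academic standing ∈ {probation, warning}: probation is in the set → true
  credits completed ≤ 177: 36 ≤ 177 is true
  credits completed < 55: 36 < 55 is true
Combine:
[1] true AND true AND true AND true = true
[2] false OR true OR true OR false = true
[3.1] true → false = false
[3.2.1.1] true OR false OR false = true
[3.2.1] NOT true = false
[3.2] NOT false = true
[3] false OR true = true
[4.1.2] exactly-one(true, true) = false
[4.1.3.1] true AND true = true
[4.1.3] NOT true = false
[4.1] false OR false OR false = false
[4] NOT false = true
[root] true AND true AND true AND true = true
Overall: true → awarded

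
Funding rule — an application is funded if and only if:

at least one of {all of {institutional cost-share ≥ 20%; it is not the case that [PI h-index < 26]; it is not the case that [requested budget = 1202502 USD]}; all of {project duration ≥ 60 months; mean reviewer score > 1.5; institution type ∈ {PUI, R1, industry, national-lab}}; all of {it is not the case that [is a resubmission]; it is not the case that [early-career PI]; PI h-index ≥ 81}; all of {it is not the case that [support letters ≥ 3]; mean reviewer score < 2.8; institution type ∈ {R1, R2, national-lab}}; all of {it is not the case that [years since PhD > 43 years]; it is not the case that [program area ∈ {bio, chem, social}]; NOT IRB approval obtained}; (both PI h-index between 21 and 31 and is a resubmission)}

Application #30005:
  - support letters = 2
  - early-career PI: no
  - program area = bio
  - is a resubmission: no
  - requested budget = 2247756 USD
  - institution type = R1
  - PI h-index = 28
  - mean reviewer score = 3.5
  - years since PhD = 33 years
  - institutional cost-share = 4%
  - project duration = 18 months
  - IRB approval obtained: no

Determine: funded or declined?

Declined

Atomic conditions:
  institutional cost-share ≥ 20%: 4 ≥ 20 is false
  PI h-index < 26: 28 < 26 is false
  requested budget = 1202502 USD: 2247756 == 1202502 is false
  project duration ≥ 60 months: 18 ≥ 60 is false
  mean reviewer score > 1.5: 3.5 > 1.5 is true
  institution type ∈ {PUI, R1, industry, national-lab}: R1 is in the set → true
  is a resubmission: no → false
  early-career PI: no → false
  PI h-index ≥ 81: 28 ≥ 81 is false
  support letters ≥ 3: 2 ≥ 3 is false
  mean reviewer score < 2.8: 3.5 < 2.8 is false
  institution type ∈ {R1, R2, national-lab}: R1 is in the set → true
  years since PhD > 43 years: 33 > 43 is false
  program area ∈ {bio, chem, social}: bio is in the set → true
  NOT IRB approval obtained: no → true
  PI h-index between 21 and 31: 28 in [21, 31] is true
Combine:
[1.2] NOT false = true
[1.3] NOT false = true
[1] false AND true AND true = false
[2] false AND true AND true = false
[3.1] NOT false = true
[3.2] NOT false = true
[3] true AND true AND false = false
[4.1] NOT false = true
[4] true AND false AND true = false
[5.1] NOT false = true
[5.2] NOT true = false
[5] true AND false AND true = false
[6] true AND false = false
[root] false OR false OR false OR false OR false OR false = false
Overall: false → declined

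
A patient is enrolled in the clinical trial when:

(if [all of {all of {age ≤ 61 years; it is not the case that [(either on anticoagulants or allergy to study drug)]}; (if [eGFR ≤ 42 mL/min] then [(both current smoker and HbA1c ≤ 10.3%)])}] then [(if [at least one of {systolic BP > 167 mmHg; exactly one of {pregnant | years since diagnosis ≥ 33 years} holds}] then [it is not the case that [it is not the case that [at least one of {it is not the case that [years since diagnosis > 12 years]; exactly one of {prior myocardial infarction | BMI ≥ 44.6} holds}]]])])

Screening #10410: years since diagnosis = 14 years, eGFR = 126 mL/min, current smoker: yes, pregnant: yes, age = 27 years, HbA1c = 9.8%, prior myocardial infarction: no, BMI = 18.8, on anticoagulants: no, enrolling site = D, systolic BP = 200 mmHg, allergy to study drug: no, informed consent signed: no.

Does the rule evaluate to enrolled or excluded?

Excluded

Atomic conditions:
  age ≤ 61 years: 27 ≤ 61 is true
  on anticoagulants: no → false
  allergy to study drug: no → false
  eGFR ≤ 42 mL/min: 126 ≤ 42 is false
  current smoker: yes → true
  HbA1c ≤ 10.3%: 9.8 ≤ 10.3 is true
  systolic BP > 167 mmHg: 200 > 167 is true
  pregnant: yes → true
  years since diagnosis ≥ 33 years: 14 ≥ 33 is false
  years since diagnosis > 12 years: 14 > 12 is true
  prior myocardial infarction: no → false
  BMI ≥ 44.6: 18.8 ≥ 44.6 is false
Combine:
[1.1.2.1] false OR false = false
[1.1.2] NOT false = true
[1.1] true AND true = true
[1.2.2] true AND true = true
[1.2] false → true (antecedent false ⇒ implication holds) = true
[1] true AND true = true
[2.1.2] exactly-one(true, false) = true
[2.1] true OR true = true
[2.2.1.1.1] NOT true = false
[2.2.1.1.2] exactly-one(false, false) = false
[2.2.1.1] false OR false = false
[2.2.1] NOT false = true
[2.2] NOT true = false
[2] true → false = false
[root] true → false = false
Overall: false → excluded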